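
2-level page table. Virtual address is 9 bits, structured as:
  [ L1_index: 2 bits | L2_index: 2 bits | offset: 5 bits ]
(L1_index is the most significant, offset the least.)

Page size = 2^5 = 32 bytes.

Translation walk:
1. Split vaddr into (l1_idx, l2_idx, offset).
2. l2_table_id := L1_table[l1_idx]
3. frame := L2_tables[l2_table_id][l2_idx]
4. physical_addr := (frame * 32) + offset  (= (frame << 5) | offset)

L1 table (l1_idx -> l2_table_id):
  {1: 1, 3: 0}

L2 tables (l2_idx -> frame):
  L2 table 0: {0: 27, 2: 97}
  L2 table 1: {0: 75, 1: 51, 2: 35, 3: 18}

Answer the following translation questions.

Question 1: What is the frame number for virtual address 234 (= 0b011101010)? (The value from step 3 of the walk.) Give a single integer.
vaddr = 234: l1_idx=1, l2_idx=3
L1[1] = 1; L2[1][3] = 18

Answer: 18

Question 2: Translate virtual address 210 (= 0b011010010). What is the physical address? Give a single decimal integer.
Answer: 1138

Derivation:
vaddr = 210 = 0b011010010
Split: l1_idx=1, l2_idx=2, offset=18
L1[1] = 1
L2[1][2] = 35
paddr = 35 * 32 + 18 = 1138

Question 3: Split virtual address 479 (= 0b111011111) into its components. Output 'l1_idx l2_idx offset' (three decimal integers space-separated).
vaddr = 479 = 0b111011111
  top 2 bits -> l1_idx = 3
  next 2 bits -> l2_idx = 2
  bottom 5 bits -> offset = 31

Answer: 3 2 31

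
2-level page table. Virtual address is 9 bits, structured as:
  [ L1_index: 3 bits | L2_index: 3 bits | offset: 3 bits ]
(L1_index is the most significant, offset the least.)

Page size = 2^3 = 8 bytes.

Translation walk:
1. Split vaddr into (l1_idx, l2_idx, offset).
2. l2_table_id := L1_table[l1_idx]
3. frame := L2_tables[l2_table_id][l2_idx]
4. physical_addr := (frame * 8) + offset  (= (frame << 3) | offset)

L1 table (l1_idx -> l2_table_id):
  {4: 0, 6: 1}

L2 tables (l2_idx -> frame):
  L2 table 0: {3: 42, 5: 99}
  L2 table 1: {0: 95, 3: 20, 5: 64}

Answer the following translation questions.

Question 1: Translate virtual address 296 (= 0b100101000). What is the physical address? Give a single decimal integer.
vaddr = 296 = 0b100101000
Split: l1_idx=4, l2_idx=5, offset=0
L1[4] = 0
L2[0][5] = 99
paddr = 99 * 8 + 0 = 792

Answer: 792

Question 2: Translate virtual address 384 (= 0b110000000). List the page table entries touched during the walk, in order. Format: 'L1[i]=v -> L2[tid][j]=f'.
vaddr = 384 = 0b110000000
Split: l1_idx=6, l2_idx=0, offset=0

Answer: L1[6]=1 -> L2[1][0]=95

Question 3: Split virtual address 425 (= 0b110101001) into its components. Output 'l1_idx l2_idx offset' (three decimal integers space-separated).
Answer: 6 5 1

Derivation:
vaddr = 425 = 0b110101001
  top 3 bits -> l1_idx = 6
  next 3 bits -> l2_idx = 5
  bottom 3 bits -> offset = 1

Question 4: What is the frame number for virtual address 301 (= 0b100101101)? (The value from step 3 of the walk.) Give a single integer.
vaddr = 301: l1_idx=4, l2_idx=5
L1[4] = 0; L2[0][5] = 99

Answer: 99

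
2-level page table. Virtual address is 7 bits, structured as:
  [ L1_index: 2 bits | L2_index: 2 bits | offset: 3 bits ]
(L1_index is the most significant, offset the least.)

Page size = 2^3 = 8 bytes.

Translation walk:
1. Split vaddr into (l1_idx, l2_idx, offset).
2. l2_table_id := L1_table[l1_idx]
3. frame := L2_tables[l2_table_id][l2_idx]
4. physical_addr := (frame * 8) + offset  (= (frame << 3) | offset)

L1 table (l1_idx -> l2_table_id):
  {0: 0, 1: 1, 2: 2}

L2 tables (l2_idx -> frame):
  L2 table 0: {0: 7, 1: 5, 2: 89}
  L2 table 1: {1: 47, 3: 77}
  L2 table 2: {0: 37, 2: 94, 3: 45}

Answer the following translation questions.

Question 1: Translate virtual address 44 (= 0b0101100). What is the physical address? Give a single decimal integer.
Answer: 380

Derivation:
vaddr = 44 = 0b0101100
Split: l1_idx=1, l2_idx=1, offset=4
L1[1] = 1
L2[1][1] = 47
paddr = 47 * 8 + 4 = 380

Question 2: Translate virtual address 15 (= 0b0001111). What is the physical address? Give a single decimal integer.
vaddr = 15 = 0b0001111
Split: l1_idx=0, l2_idx=1, offset=7
L1[0] = 0
L2[0][1] = 5
paddr = 5 * 8 + 7 = 47

Answer: 47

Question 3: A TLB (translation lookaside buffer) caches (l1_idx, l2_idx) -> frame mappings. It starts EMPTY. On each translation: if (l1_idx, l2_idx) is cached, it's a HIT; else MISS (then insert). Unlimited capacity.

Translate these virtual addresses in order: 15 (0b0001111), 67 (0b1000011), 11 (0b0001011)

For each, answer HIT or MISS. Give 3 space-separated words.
Answer: MISS MISS HIT

Derivation:
vaddr=15: (0,1) not in TLB -> MISS, insert
vaddr=67: (2,0) not in TLB -> MISS, insert
vaddr=11: (0,1) in TLB -> HIT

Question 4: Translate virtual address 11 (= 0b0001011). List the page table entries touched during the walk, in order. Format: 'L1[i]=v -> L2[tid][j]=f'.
Answer: L1[0]=0 -> L2[0][1]=5

Derivation:
vaddr = 11 = 0b0001011
Split: l1_idx=0, l2_idx=1, offset=3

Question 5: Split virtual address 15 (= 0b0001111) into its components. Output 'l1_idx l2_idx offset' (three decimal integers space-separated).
Answer: 0 1 7

Derivation:
vaddr = 15 = 0b0001111
  top 2 bits -> l1_idx = 0
  next 2 bits -> l2_idx = 1
  bottom 3 bits -> offset = 7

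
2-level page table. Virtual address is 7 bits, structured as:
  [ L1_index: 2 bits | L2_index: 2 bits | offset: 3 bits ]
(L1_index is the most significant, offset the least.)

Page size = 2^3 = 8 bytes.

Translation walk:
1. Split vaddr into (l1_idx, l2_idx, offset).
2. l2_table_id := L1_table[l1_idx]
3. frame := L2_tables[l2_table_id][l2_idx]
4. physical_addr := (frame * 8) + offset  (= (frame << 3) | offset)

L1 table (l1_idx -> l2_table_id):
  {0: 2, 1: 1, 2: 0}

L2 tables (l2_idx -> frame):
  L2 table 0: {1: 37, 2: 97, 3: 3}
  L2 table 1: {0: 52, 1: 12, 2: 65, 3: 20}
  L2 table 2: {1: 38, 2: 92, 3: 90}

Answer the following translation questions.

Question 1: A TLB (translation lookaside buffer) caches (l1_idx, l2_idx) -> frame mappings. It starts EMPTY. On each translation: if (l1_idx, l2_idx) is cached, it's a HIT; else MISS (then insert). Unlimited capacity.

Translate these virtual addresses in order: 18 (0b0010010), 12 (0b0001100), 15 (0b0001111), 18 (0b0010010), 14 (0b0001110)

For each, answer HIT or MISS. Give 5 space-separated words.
Answer: MISS MISS HIT HIT HIT

Derivation:
vaddr=18: (0,2) not in TLB -> MISS, insert
vaddr=12: (0,1) not in TLB -> MISS, insert
vaddr=15: (0,1) in TLB -> HIT
vaddr=18: (0,2) in TLB -> HIT
vaddr=14: (0,1) in TLB -> HIT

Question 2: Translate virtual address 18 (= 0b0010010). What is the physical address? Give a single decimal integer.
Answer: 738

Derivation:
vaddr = 18 = 0b0010010
Split: l1_idx=0, l2_idx=2, offset=2
L1[0] = 2
L2[2][2] = 92
paddr = 92 * 8 + 2 = 738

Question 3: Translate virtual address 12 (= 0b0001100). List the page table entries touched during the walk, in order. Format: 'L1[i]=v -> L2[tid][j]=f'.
vaddr = 12 = 0b0001100
Split: l1_idx=0, l2_idx=1, offset=4

Answer: L1[0]=2 -> L2[2][1]=38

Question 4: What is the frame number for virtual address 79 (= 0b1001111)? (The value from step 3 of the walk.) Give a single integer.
vaddr = 79: l1_idx=2, l2_idx=1
L1[2] = 0; L2[0][1] = 37

Answer: 37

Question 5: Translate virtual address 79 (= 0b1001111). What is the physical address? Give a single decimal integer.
vaddr = 79 = 0b1001111
Split: l1_idx=2, l2_idx=1, offset=7
L1[2] = 0
L2[0][1] = 37
paddr = 37 * 8 + 7 = 303

Answer: 303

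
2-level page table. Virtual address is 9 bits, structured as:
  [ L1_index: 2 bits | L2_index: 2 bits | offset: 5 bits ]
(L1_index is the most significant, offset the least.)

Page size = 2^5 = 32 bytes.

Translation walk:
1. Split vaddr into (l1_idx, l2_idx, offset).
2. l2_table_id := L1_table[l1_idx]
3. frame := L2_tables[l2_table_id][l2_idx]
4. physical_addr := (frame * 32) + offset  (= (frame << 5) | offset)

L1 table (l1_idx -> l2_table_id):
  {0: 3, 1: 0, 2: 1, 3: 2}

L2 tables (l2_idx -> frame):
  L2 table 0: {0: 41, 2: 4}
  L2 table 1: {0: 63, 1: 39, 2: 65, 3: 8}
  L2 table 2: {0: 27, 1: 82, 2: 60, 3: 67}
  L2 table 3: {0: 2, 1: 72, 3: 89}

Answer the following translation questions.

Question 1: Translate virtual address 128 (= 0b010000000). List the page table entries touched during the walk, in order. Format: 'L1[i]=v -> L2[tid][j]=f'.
vaddr = 128 = 0b010000000
Split: l1_idx=1, l2_idx=0, offset=0

Answer: L1[1]=0 -> L2[0][0]=41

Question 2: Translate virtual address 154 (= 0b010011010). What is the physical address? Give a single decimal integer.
Answer: 1338

Derivation:
vaddr = 154 = 0b010011010
Split: l1_idx=1, l2_idx=0, offset=26
L1[1] = 0
L2[0][0] = 41
paddr = 41 * 32 + 26 = 1338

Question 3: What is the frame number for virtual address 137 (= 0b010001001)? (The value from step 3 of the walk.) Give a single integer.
Answer: 41

Derivation:
vaddr = 137: l1_idx=1, l2_idx=0
L1[1] = 0; L2[0][0] = 41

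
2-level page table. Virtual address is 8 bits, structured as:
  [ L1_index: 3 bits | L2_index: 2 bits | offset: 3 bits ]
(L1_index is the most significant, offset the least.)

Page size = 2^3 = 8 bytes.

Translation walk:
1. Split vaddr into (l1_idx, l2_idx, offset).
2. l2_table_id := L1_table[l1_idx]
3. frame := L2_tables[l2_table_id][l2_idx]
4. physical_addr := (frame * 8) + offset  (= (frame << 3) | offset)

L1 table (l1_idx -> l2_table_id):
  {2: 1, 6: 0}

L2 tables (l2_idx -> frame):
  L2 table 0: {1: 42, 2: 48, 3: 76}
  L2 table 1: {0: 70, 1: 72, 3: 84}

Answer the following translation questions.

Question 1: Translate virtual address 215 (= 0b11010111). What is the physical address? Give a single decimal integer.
vaddr = 215 = 0b11010111
Split: l1_idx=6, l2_idx=2, offset=7
L1[6] = 0
L2[0][2] = 48
paddr = 48 * 8 + 7 = 391

Answer: 391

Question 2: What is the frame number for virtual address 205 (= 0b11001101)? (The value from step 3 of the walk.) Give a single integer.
Answer: 42

Derivation:
vaddr = 205: l1_idx=6, l2_idx=1
L1[6] = 0; L2[0][1] = 42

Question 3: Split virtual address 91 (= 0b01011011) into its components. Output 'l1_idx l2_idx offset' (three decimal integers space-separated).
Answer: 2 3 3

Derivation:
vaddr = 91 = 0b01011011
  top 3 bits -> l1_idx = 2
  next 2 bits -> l2_idx = 3
  bottom 3 bits -> offset = 3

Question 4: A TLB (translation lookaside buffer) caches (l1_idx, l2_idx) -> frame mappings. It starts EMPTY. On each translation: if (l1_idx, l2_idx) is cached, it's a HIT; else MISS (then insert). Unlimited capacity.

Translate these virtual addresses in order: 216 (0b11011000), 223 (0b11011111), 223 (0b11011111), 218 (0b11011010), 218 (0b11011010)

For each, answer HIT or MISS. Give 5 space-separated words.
vaddr=216: (6,3) not in TLB -> MISS, insert
vaddr=223: (6,3) in TLB -> HIT
vaddr=223: (6,3) in TLB -> HIT
vaddr=218: (6,3) in TLB -> HIT
vaddr=218: (6,3) in TLB -> HIT

Answer: MISS HIT HIT HIT HIT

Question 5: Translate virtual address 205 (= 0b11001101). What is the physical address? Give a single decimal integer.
vaddr = 205 = 0b11001101
Split: l1_idx=6, l2_idx=1, offset=5
L1[6] = 0
L2[0][1] = 42
paddr = 42 * 8 + 5 = 341

Answer: 341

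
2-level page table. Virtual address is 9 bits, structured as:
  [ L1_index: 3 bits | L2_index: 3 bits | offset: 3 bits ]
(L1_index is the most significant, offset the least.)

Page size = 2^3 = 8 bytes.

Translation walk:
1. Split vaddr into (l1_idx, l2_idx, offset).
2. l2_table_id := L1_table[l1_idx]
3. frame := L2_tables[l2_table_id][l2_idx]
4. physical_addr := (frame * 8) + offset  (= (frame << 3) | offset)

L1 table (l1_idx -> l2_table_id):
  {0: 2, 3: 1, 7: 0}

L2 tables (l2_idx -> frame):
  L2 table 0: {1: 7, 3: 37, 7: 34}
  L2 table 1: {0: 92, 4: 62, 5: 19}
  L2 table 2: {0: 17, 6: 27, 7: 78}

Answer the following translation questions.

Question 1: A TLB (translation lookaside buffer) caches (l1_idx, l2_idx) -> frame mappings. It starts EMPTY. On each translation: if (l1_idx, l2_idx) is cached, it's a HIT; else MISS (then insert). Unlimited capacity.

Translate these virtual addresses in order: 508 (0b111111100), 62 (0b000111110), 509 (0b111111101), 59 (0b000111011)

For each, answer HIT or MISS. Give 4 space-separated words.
vaddr=508: (7,7) not in TLB -> MISS, insert
vaddr=62: (0,7) not in TLB -> MISS, insert
vaddr=509: (7,7) in TLB -> HIT
vaddr=59: (0,7) in TLB -> HIT

Answer: MISS MISS HIT HIT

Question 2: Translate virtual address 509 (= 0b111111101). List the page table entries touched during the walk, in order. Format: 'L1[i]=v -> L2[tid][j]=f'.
Answer: L1[7]=0 -> L2[0][7]=34

Derivation:
vaddr = 509 = 0b111111101
Split: l1_idx=7, l2_idx=7, offset=5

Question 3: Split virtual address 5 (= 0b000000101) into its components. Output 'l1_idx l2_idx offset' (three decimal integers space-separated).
Answer: 0 0 5

Derivation:
vaddr = 5 = 0b000000101
  top 3 bits -> l1_idx = 0
  next 3 bits -> l2_idx = 0
  bottom 3 bits -> offset = 5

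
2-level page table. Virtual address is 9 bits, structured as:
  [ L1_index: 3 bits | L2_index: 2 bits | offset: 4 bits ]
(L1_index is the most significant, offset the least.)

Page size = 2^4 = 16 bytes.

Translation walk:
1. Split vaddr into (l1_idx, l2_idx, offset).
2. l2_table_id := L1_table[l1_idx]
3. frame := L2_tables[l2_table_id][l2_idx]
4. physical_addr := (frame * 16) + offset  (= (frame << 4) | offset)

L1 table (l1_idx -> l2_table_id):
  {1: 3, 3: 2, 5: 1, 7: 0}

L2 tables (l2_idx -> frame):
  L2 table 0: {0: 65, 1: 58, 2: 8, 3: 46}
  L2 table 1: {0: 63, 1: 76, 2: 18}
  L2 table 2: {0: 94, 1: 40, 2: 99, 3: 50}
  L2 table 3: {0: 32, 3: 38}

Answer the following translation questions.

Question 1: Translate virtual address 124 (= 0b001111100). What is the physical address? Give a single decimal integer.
Answer: 620

Derivation:
vaddr = 124 = 0b001111100
Split: l1_idx=1, l2_idx=3, offset=12
L1[1] = 3
L2[3][3] = 38
paddr = 38 * 16 + 12 = 620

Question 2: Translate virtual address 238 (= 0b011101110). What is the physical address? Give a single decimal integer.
Answer: 1598

Derivation:
vaddr = 238 = 0b011101110
Split: l1_idx=3, l2_idx=2, offset=14
L1[3] = 2
L2[2][2] = 99
paddr = 99 * 16 + 14 = 1598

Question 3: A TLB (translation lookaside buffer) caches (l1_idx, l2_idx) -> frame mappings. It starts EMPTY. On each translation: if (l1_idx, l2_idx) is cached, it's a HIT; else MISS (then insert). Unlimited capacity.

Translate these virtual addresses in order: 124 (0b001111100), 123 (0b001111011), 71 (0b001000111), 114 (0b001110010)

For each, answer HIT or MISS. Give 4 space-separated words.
Answer: MISS HIT MISS HIT

Derivation:
vaddr=124: (1,3) not in TLB -> MISS, insert
vaddr=123: (1,3) in TLB -> HIT
vaddr=71: (1,0) not in TLB -> MISS, insert
vaddr=114: (1,3) in TLB -> HIT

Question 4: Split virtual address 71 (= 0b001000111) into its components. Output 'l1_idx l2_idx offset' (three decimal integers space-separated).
vaddr = 71 = 0b001000111
  top 3 bits -> l1_idx = 1
  next 2 bits -> l2_idx = 0
  bottom 4 bits -> offset = 7

Answer: 1 0 7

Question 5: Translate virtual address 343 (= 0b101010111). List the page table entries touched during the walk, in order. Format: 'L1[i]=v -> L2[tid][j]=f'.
Answer: L1[5]=1 -> L2[1][1]=76

Derivation:
vaddr = 343 = 0b101010111
Split: l1_idx=5, l2_idx=1, offset=7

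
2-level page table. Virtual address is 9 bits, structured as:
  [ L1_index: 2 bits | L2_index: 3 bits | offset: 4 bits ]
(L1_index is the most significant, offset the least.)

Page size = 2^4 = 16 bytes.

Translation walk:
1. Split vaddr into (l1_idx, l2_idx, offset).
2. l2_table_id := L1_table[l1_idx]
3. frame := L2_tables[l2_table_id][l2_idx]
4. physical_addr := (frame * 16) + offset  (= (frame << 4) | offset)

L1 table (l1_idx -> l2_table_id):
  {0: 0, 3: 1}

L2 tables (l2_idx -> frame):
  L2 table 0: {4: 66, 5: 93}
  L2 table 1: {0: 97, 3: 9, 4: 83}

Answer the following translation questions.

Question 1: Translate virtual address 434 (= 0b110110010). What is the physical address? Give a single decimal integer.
vaddr = 434 = 0b110110010
Split: l1_idx=3, l2_idx=3, offset=2
L1[3] = 1
L2[1][3] = 9
paddr = 9 * 16 + 2 = 146

Answer: 146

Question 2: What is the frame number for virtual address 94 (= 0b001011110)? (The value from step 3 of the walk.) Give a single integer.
Answer: 93

Derivation:
vaddr = 94: l1_idx=0, l2_idx=5
L1[0] = 0; L2[0][5] = 93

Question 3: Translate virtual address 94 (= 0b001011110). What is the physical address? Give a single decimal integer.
Answer: 1502

Derivation:
vaddr = 94 = 0b001011110
Split: l1_idx=0, l2_idx=5, offset=14
L1[0] = 0
L2[0][5] = 93
paddr = 93 * 16 + 14 = 1502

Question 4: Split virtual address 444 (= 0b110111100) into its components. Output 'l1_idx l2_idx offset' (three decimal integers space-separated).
Answer: 3 3 12

Derivation:
vaddr = 444 = 0b110111100
  top 2 bits -> l1_idx = 3
  next 3 bits -> l2_idx = 3
  bottom 4 bits -> offset = 12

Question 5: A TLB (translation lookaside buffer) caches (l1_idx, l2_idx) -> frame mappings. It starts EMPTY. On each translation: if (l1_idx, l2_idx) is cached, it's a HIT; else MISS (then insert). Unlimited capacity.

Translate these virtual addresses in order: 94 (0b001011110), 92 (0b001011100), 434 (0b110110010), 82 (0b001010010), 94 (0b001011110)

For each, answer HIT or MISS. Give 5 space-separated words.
Answer: MISS HIT MISS HIT HIT

Derivation:
vaddr=94: (0,5) not in TLB -> MISS, insert
vaddr=92: (0,5) in TLB -> HIT
vaddr=434: (3,3) not in TLB -> MISS, insert
vaddr=82: (0,5) in TLB -> HIT
vaddr=94: (0,5) in TLB -> HIT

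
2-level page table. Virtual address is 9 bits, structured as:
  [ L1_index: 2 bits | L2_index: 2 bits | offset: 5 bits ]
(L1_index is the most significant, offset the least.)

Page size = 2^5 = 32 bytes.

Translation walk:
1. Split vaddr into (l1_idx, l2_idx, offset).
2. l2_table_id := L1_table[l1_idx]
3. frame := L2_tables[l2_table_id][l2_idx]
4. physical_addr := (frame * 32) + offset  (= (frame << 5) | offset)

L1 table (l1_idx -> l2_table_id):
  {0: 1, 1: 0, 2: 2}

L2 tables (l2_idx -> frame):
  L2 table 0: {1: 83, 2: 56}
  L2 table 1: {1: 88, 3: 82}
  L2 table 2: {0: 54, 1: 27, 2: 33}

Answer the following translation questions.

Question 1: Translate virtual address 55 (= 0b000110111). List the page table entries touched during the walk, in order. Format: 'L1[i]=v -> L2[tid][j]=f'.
Answer: L1[0]=1 -> L2[1][1]=88

Derivation:
vaddr = 55 = 0b000110111
Split: l1_idx=0, l2_idx=1, offset=23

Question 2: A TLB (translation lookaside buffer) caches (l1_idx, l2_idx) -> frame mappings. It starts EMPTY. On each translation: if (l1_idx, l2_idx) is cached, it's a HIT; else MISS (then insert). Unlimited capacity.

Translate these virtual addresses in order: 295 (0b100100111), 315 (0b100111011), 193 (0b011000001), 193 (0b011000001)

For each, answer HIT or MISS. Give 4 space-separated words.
vaddr=295: (2,1) not in TLB -> MISS, insert
vaddr=315: (2,1) in TLB -> HIT
vaddr=193: (1,2) not in TLB -> MISS, insert
vaddr=193: (1,2) in TLB -> HIT

Answer: MISS HIT MISS HIT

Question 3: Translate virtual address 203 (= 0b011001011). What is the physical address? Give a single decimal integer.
vaddr = 203 = 0b011001011
Split: l1_idx=1, l2_idx=2, offset=11
L1[1] = 0
L2[0][2] = 56
paddr = 56 * 32 + 11 = 1803

Answer: 1803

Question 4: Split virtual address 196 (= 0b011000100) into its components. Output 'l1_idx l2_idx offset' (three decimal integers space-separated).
Answer: 1 2 4

Derivation:
vaddr = 196 = 0b011000100
  top 2 bits -> l1_idx = 1
  next 2 bits -> l2_idx = 2
  bottom 5 bits -> offset = 4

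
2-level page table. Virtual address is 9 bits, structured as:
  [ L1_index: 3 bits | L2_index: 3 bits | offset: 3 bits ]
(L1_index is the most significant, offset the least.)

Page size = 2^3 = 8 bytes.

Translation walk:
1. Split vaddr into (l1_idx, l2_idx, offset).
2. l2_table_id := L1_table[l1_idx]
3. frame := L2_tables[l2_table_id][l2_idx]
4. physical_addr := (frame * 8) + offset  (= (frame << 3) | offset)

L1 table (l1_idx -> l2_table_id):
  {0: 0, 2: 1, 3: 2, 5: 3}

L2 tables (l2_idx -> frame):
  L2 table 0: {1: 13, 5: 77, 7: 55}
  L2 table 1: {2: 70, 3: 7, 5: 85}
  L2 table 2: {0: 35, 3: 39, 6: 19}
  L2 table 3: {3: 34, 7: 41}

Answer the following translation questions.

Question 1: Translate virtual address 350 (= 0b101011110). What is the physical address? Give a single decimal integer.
Answer: 278

Derivation:
vaddr = 350 = 0b101011110
Split: l1_idx=5, l2_idx=3, offset=6
L1[5] = 3
L2[3][3] = 34
paddr = 34 * 8 + 6 = 278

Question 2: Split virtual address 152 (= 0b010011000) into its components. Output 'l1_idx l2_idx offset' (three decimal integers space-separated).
Answer: 2 3 0

Derivation:
vaddr = 152 = 0b010011000
  top 3 bits -> l1_idx = 2
  next 3 bits -> l2_idx = 3
  bottom 3 bits -> offset = 0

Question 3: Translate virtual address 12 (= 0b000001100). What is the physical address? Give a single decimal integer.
Answer: 108

Derivation:
vaddr = 12 = 0b000001100
Split: l1_idx=0, l2_idx=1, offset=4
L1[0] = 0
L2[0][1] = 13
paddr = 13 * 8 + 4 = 108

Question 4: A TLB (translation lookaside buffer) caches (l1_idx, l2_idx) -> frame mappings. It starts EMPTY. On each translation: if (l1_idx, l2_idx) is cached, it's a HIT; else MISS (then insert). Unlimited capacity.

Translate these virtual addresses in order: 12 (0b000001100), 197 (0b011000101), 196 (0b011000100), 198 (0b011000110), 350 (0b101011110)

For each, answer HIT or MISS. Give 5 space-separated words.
vaddr=12: (0,1) not in TLB -> MISS, insert
vaddr=197: (3,0) not in TLB -> MISS, insert
vaddr=196: (3,0) in TLB -> HIT
vaddr=198: (3,0) in TLB -> HIT
vaddr=350: (5,3) not in TLB -> MISS, insert

Answer: MISS MISS HIT HIT MISS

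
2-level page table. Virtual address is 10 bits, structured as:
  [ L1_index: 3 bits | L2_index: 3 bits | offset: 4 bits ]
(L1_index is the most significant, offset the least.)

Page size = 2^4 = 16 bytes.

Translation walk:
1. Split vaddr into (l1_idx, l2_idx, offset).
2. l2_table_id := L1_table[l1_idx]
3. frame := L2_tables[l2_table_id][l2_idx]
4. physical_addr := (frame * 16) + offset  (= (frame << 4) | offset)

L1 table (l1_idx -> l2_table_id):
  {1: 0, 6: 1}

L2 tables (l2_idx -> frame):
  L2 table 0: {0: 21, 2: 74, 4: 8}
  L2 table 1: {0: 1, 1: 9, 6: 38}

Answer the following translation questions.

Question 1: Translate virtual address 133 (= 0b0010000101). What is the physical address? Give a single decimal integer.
Answer: 341

Derivation:
vaddr = 133 = 0b0010000101
Split: l1_idx=1, l2_idx=0, offset=5
L1[1] = 0
L2[0][0] = 21
paddr = 21 * 16 + 5 = 341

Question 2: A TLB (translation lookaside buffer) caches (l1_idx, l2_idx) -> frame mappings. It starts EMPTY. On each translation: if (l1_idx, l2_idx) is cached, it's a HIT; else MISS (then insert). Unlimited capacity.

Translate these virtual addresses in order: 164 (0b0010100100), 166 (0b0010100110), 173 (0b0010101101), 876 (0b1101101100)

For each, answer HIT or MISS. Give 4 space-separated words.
Answer: MISS HIT HIT MISS

Derivation:
vaddr=164: (1,2) not in TLB -> MISS, insert
vaddr=166: (1,2) in TLB -> HIT
vaddr=173: (1,2) in TLB -> HIT
vaddr=876: (6,6) not in TLB -> MISS, insert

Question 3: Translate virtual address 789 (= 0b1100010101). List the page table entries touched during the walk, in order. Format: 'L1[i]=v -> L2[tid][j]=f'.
vaddr = 789 = 0b1100010101
Split: l1_idx=6, l2_idx=1, offset=5

Answer: L1[6]=1 -> L2[1][1]=9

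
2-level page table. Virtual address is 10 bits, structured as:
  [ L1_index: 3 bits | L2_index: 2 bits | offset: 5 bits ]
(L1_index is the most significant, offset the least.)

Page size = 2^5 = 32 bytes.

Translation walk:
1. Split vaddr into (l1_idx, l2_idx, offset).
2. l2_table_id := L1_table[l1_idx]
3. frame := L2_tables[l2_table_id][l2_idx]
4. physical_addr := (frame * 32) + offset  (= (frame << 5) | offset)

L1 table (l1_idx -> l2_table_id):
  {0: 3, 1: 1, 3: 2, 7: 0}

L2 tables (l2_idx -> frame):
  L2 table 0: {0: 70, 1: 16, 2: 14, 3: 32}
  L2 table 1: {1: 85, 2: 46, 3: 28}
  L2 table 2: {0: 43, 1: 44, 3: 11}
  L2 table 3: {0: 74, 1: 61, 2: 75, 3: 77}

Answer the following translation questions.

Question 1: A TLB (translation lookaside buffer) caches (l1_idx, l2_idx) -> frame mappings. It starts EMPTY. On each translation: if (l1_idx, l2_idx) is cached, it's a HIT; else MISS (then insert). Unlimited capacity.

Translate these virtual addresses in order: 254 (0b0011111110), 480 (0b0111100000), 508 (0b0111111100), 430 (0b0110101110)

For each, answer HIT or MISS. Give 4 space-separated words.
Answer: MISS MISS HIT MISS

Derivation:
vaddr=254: (1,3) not in TLB -> MISS, insert
vaddr=480: (3,3) not in TLB -> MISS, insert
vaddr=508: (3,3) in TLB -> HIT
vaddr=430: (3,1) not in TLB -> MISS, insert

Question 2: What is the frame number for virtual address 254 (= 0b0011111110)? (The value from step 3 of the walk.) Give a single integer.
vaddr = 254: l1_idx=1, l2_idx=3
L1[1] = 1; L2[1][3] = 28

Answer: 28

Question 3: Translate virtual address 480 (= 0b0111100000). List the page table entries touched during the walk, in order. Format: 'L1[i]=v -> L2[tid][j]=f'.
Answer: L1[3]=2 -> L2[2][3]=11

Derivation:
vaddr = 480 = 0b0111100000
Split: l1_idx=3, l2_idx=3, offset=0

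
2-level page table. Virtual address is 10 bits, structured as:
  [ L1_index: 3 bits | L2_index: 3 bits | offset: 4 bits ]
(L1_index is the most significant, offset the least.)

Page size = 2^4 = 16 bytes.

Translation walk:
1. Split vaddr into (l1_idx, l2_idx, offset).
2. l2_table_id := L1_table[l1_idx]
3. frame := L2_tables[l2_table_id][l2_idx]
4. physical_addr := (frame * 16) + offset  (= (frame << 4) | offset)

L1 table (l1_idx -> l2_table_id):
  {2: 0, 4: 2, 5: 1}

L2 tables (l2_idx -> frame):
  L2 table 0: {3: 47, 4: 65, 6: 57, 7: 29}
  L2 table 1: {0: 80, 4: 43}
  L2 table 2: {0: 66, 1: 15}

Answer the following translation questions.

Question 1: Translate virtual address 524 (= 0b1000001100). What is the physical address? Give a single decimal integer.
Answer: 1068

Derivation:
vaddr = 524 = 0b1000001100
Split: l1_idx=4, l2_idx=0, offset=12
L1[4] = 2
L2[2][0] = 66
paddr = 66 * 16 + 12 = 1068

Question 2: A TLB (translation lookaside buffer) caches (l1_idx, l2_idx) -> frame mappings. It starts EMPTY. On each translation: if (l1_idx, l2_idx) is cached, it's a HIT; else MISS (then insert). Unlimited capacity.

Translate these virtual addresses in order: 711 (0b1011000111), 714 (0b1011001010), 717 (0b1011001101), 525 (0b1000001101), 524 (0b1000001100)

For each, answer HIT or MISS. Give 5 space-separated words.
Answer: MISS HIT HIT MISS HIT

Derivation:
vaddr=711: (5,4) not in TLB -> MISS, insert
vaddr=714: (5,4) in TLB -> HIT
vaddr=717: (5,4) in TLB -> HIT
vaddr=525: (4,0) not in TLB -> MISS, insert
vaddr=524: (4,0) in TLB -> HIT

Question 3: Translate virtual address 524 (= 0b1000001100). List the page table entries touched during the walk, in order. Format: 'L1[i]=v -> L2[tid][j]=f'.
Answer: L1[4]=2 -> L2[2][0]=66

Derivation:
vaddr = 524 = 0b1000001100
Split: l1_idx=4, l2_idx=0, offset=12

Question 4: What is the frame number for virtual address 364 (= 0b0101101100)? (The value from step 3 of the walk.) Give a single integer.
vaddr = 364: l1_idx=2, l2_idx=6
L1[2] = 0; L2[0][6] = 57

Answer: 57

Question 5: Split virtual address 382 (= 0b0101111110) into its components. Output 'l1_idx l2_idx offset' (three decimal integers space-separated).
vaddr = 382 = 0b0101111110
  top 3 bits -> l1_idx = 2
  next 3 bits -> l2_idx = 7
  bottom 4 bits -> offset = 14

Answer: 2 7 14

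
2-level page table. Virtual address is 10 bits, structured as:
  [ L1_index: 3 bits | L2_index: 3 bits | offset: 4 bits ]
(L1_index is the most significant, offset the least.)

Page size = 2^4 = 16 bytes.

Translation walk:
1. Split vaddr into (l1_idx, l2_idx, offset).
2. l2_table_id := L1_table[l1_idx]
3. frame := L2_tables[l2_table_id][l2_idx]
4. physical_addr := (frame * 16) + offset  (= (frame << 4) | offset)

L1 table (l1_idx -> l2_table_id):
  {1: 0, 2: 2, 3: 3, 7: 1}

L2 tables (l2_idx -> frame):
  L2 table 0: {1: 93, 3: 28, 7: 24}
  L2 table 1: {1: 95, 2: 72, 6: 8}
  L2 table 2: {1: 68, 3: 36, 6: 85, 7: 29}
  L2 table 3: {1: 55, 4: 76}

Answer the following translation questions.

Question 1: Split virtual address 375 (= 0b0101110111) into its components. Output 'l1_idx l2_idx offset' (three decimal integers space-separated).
vaddr = 375 = 0b0101110111
  top 3 bits -> l1_idx = 2
  next 3 bits -> l2_idx = 7
  bottom 4 bits -> offset = 7

Answer: 2 7 7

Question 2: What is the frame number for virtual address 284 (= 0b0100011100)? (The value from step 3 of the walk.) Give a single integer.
Answer: 68

Derivation:
vaddr = 284: l1_idx=2, l2_idx=1
L1[2] = 2; L2[2][1] = 68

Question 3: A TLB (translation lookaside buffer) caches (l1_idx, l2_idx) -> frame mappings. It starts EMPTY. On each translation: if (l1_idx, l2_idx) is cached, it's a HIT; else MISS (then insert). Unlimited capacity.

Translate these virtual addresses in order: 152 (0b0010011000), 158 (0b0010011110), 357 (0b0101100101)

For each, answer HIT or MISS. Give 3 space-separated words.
Answer: MISS HIT MISS

Derivation:
vaddr=152: (1,1) not in TLB -> MISS, insert
vaddr=158: (1,1) in TLB -> HIT
vaddr=357: (2,6) not in TLB -> MISS, insert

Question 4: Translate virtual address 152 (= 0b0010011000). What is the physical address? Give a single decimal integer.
Answer: 1496

Derivation:
vaddr = 152 = 0b0010011000
Split: l1_idx=1, l2_idx=1, offset=8
L1[1] = 0
L2[0][1] = 93
paddr = 93 * 16 + 8 = 1496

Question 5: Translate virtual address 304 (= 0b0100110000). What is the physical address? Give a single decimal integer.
Answer: 576

Derivation:
vaddr = 304 = 0b0100110000
Split: l1_idx=2, l2_idx=3, offset=0
L1[2] = 2
L2[2][3] = 36
paddr = 36 * 16 + 0 = 576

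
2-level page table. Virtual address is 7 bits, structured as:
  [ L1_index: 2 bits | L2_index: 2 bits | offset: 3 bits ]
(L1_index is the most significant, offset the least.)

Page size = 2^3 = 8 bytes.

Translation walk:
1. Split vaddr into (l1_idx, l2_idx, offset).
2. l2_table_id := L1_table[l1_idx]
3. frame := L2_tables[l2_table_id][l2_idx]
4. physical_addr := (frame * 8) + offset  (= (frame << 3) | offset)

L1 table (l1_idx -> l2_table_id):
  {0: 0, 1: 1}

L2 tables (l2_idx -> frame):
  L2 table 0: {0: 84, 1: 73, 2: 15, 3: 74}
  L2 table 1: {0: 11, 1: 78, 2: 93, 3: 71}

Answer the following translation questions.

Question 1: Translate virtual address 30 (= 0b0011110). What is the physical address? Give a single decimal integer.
Answer: 598

Derivation:
vaddr = 30 = 0b0011110
Split: l1_idx=0, l2_idx=3, offset=6
L1[0] = 0
L2[0][3] = 74
paddr = 74 * 8 + 6 = 598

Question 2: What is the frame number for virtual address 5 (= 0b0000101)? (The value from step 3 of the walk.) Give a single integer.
vaddr = 5: l1_idx=0, l2_idx=0
L1[0] = 0; L2[0][0] = 84

Answer: 84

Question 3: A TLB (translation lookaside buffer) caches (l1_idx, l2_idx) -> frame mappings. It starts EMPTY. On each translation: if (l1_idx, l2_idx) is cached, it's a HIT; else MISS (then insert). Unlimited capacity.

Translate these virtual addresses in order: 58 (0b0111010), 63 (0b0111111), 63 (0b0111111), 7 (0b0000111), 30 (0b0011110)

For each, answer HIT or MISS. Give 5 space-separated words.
vaddr=58: (1,3) not in TLB -> MISS, insert
vaddr=63: (1,3) in TLB -> HIT
vaddr=63: (1,3) in TLB -> HIT
vaddr=7: (0,0) not in TLB -> MISS, insert
vaddr=30: (0,3) not in TLB -> MISS, insert

Answer: MISS HIT HIT MISS MISS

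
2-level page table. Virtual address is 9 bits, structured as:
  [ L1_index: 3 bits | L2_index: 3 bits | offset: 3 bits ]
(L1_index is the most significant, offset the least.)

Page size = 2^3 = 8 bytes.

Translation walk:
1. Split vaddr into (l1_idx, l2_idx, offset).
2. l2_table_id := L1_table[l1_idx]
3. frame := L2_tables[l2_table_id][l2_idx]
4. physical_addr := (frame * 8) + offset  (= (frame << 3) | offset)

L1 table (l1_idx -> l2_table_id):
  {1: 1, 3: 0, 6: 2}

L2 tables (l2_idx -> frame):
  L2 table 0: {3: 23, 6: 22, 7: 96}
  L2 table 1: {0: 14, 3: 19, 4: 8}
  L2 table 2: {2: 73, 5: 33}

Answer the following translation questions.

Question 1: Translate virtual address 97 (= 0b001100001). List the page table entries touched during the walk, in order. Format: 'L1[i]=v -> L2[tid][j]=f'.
Answer: L1[1]=1 -> L2[1][4]=8

Derivation:
vaddr = 97 = 0b001100001
Split: l1_idx=1, l2_idx=4, offset=1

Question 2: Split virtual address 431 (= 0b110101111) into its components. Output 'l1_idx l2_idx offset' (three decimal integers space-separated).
vaddr = 431 = 0b110101111
  top 3 bits -> l1_idx = 6
  next 3 bits -> l2_idx = 5
  bottom 3 bits -> offset = 7

Answer: 6 5 7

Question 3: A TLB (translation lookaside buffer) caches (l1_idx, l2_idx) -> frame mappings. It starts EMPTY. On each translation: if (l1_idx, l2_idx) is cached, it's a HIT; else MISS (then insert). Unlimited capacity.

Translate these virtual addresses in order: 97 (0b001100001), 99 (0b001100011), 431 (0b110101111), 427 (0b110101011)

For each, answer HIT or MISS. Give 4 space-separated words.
vaddr=97: (1,4) not in TLB -> MISS, insert
vaddr=99: (1,4) in TLB -> HIT
vaddr=431: (6,5) not in TLB -> MISS, insert
vaddr=427: (6,5) in TLB -> HIT

Answer: MISS HIT MISS HIT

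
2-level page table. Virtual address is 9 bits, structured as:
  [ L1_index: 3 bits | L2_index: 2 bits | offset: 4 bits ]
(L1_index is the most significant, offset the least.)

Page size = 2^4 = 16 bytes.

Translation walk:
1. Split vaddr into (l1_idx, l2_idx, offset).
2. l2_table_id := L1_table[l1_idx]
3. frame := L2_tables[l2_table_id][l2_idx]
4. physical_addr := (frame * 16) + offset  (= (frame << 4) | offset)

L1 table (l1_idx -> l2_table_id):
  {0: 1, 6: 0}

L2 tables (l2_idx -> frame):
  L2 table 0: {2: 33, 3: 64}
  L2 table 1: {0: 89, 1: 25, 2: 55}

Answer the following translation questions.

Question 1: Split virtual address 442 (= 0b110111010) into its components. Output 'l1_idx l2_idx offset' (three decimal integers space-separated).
vaddr = 442 = 0b110111010
  top 3 bits -> l1_idx = 6
  next 2 bits -> l2_idx = 3
  bottom 4 bits -> offset = 10

Answer: 6 3 10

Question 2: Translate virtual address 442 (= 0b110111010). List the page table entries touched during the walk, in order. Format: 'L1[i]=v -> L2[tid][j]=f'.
Answer: L1[6]=0 -> L2[0][3]=64

Derivation:
vaddr = 442 = 0b110111010
Split: l1_idx=6, l2_idx=3, offset=10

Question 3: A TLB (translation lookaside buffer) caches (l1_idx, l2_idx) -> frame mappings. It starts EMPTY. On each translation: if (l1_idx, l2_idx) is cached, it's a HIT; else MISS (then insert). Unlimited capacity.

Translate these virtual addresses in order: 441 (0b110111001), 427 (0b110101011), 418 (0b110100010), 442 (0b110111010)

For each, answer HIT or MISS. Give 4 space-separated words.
Answer: MISS MISS HIT HIT

Derivation:
vaddr=441: (6,3) not in TLB -> MISS, insert
vaddr=427: (6,2) not in TLB -> MISS, insert
vaddr=418: (6,2) in TLB -> HIT
vaddr=442: (6,3) in TLB -> HIT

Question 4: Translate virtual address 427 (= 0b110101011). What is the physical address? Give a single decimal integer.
Answer: 539

Derivation:
vaddr = 427 = 0b110101011
Split: l1_idx=6, l2_idx=2, offset=11
L1[6] = 0
L2[0][2] = 33
paddr = 33 * 16 + 11 = 539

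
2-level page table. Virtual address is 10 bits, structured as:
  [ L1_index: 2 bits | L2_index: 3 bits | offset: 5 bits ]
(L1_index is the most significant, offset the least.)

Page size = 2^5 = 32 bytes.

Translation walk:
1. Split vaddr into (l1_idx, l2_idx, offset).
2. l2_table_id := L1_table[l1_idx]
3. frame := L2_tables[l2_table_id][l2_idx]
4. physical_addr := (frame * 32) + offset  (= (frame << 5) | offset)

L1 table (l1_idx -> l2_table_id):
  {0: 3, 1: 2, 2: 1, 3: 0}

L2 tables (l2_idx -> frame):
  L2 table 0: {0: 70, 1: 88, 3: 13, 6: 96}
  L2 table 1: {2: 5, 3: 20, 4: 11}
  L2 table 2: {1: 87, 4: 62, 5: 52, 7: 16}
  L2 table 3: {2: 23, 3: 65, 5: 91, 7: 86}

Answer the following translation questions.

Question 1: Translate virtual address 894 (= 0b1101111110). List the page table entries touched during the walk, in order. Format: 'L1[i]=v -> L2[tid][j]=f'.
Answer: L1[3]=0 -> L2[0][3]=13

Derivation:
vaddr = 894 = 0b1101111110
Split: l1_idx=3, l2_idx=3, offset=30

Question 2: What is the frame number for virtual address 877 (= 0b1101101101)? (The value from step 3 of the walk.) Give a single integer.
vaddr = 877: l1_idx=3, l2_idx=3
L1[3] = 0; L2[0][3] = 13

Answer: 13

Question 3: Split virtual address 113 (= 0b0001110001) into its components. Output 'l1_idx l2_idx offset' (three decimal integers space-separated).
Answer: 0 3 17

Derivation:
vaddr = 113 = 0b0001110001
  top 2 bits -> l1_idx = 0
  next 3 bits -> l2_idx = 3
  bottom 5 bits -> offset = 17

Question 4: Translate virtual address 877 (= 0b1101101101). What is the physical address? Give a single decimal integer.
vaddr = 877 = 0b1101101101
Split: l1_idx=3, l2_idx=3, offset=13
L1[3] = 0
L2[0][3] = 13
paddr = 13 * 32 + 13 = 429

Answer: 429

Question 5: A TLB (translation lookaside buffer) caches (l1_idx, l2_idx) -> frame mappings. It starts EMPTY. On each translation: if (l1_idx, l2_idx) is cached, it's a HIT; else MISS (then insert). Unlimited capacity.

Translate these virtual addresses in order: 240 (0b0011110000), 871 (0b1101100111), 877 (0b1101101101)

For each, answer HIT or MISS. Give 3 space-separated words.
Answer: MISS MISS HIT

Derivation:
vaddr=240: (0,7) not in TLB -> MISS, insert
vaddr=871: (3,3) not in TLB -> MISS, insert
vaddr=877: (3,3) in TLB -> HIT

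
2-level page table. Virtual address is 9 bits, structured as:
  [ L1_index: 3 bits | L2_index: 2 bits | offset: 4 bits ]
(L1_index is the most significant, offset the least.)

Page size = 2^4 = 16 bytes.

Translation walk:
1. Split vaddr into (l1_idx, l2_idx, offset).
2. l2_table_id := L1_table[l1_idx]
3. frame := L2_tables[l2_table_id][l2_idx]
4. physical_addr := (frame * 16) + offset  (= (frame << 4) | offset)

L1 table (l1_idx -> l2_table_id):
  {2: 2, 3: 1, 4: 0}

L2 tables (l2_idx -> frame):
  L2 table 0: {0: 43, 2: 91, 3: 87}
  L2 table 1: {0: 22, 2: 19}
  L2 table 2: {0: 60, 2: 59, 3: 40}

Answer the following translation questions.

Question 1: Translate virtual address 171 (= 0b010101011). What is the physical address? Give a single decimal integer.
vaddr = 171 = 0b010101011
Split: l1_idx=2, l2_idx=2, offset=11
L1[2] = 2
L2[2][2] = 59
paddr = 59 * 16 + 11 = 955

Answer: 955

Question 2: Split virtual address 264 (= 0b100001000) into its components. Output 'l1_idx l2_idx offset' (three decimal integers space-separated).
vaddr = 264 = 0b100001000
  top 3 bits -> l1_idx = 4
  next 2 bits -> l2_idx = 0
  bottom 4 bits -> offset = 8

Answer: 4 0 8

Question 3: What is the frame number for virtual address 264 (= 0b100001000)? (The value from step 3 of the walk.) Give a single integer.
Answer: 43

Derivation:
vaddr = 264: l1_idx=4, l2_idx=0
L1[4] = 0; L2[0][0] = 43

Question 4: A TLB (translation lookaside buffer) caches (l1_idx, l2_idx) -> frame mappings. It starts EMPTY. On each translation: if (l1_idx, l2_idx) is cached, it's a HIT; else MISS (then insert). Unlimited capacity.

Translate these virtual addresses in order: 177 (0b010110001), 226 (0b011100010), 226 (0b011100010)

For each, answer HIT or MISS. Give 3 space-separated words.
Answer: MISS MISS HIT

Derivation:
vaddr=177: (2,3) not in TLB -> MISS, insert
vaddr=226: (3,2) not in TLB -> MISS, insert
vaddr=226: (3,2) in TLB -> HIT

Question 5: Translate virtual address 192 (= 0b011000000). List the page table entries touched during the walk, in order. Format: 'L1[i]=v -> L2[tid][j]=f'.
vaddr = 192 = 0b011000000
Split: l1_idx=3, l2_idx=0, offset=0

Answer: L1[3]=1 -> L2[1][0]=22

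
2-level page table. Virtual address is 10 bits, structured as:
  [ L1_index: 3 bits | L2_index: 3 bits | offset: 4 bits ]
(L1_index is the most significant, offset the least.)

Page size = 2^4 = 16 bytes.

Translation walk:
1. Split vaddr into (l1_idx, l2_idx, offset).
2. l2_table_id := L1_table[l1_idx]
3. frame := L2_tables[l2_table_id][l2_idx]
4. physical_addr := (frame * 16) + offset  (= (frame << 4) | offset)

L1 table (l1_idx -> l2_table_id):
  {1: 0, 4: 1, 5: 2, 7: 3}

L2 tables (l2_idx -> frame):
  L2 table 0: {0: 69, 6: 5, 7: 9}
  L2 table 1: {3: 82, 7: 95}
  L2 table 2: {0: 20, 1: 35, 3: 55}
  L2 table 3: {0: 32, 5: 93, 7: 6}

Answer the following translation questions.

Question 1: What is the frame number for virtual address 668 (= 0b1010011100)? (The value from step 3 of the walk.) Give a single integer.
vaddr = 668: l1_idx=5, l2_idx=1
L1[5] = 2; L2[2][1] = 35

Answer: 35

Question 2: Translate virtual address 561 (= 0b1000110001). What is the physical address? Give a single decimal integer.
vaddr = 561 = 0b1000110001
Split: l1_idx=4, l2_idx=3, offset=1
L1[4] = 1
L2[1][3] = 82
paddr = 82 * 16 + 1 = 1313

Answer: 1313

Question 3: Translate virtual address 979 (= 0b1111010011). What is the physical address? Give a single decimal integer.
vaddr = 979 = 0b1111010011
Split: l1_idx=7, l2_idx=5, offset=3
L1[7] = 3
L2[3][5] = 93
paddr = 93 * 16 + 3 = 1491

Answer: 1491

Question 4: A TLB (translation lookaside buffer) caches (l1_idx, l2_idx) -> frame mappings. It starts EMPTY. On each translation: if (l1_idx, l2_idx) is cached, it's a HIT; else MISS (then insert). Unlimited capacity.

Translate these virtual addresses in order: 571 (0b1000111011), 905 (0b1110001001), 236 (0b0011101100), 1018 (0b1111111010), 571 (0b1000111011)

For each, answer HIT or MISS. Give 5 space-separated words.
vaddr=571: (4,3) not in TLB -> MISS, insert
vaddr=905: (7,0) not in TLB -> MISS, insert
vaddr=236: (1,6) not in TLB -> MISS, insert
vaddr=1018: (7,7) not in TLB -> MISS, insert
vaddr=571: (4,3) in TLB -> HIT

Answer: MISS MISS MISS MISS HIT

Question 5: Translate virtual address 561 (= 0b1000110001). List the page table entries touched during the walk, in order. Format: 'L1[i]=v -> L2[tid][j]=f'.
Answer: L1[4]=1 -> L2[1][3]=82

Derivation:
vaddr = 561 = 0b1000110001
Split: l1_idx=4, l2_idx=3, offset=1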